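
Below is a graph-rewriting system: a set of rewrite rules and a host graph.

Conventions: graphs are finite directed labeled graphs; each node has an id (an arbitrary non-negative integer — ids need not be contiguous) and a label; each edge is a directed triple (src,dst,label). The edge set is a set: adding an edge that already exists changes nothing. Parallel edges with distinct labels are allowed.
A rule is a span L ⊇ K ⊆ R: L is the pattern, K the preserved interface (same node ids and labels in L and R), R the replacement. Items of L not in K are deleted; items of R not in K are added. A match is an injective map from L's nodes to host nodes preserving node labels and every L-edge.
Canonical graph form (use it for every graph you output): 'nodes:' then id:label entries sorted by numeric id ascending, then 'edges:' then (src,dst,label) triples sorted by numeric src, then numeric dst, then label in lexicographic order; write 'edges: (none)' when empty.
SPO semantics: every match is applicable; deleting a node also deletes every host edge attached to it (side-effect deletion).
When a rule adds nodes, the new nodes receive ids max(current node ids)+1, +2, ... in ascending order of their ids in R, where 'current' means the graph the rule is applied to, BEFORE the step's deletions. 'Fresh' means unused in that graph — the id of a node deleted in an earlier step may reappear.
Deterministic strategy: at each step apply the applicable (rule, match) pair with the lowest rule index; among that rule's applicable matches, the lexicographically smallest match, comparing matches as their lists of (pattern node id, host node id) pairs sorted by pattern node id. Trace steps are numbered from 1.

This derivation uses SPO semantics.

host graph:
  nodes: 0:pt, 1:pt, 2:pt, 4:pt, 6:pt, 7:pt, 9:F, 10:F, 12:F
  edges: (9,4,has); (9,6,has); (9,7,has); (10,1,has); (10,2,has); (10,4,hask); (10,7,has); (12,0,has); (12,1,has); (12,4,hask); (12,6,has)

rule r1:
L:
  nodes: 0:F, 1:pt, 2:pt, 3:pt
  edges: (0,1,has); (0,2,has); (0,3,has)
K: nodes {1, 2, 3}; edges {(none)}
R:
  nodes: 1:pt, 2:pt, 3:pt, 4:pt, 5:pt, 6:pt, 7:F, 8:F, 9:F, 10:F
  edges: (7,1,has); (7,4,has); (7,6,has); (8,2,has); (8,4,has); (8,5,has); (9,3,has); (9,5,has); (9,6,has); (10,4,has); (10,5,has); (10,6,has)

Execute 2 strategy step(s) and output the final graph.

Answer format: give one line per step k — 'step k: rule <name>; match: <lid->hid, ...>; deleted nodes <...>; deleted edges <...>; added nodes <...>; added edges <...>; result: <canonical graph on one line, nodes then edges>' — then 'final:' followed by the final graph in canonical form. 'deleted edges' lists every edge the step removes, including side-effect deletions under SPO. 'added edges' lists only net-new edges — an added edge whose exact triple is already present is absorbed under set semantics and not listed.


step 1: rule r1; match: 0->9, 1->4, 2->6, 3->7; deleted nodes 9; deleted edges (9,4,has); (9,6,has); (9,7,has); added nodes 13, 14, 15, 16, 17, 18, 19; added edges (16,4,has); (16,13,has); (16,15,has); (17,6,has); (17,13,has); (17,14,has); (18,7,has); (18,14,has); (18,15,has); (19,13,has); (19,14,has); (19,15,has); result: nodes: 0:pt, 1:pt, 2:pt, 4:pt, 6:pt, 7:pt, 10:F, 12:F, 13:pt, 14:pt, 15:pt, 16:F, 17:F, 18:F, 19:F edges: (10,1,has); (10,2,has); (10,4,hask); (10,7,has); (12,0,has); (12,1,has); (12,4,hask); (12,6,has); (16,4,has); (16,13,has); (16,15,has); (17,6,has); (17,13,has); (17,14,has); (18,7,has); (18,14,has); (18,15,has); (19,13,has); (19,14,has); (19,15,has)
step 2: rule r1; match: 0->10, 1->1, 2->2, 3->7; deleted nodes 10; deleted edges (10,1,has); (10,2,has); (10,4,hask); (10,7,has); added nodes 20, 21, 22, 23, 24, 25, 26; added edges (23,1,has); (23,20,has); (23,22,has); (24,2,has); (24,20,has); (24,21,has); (25,7,has); (25,21,has); (25,22,has); (26,20,has); (26,21,has); (26,22,has); result: nodes: 0:pt, 1:pt, 2:pt, 4:pt, 6:pt, 7:pt, 12:F, 13:pt, 14:pt, 15:pt, 16:F, 17:F, 18:F, 19:F, 20:pt, 21:pt, 22:pt, 23:F, 24:F, 25:F, 26:F edges: (12,0,has); (12,1,has); (12,4,hask); (12,6,has); (16,4,has); (16,13,has); (16,15,has); (17,6,has); (17,13,has); (17,14,has); (18,7,has); (18,14,has); (18,15,has); (19,13,has); (19,14,has); (19,15,has); (23,1,has); (23,20,has); (23,22,has); (24,2,has); (24,20,has); (24,21,has); (25,7,has); (25,21,has); (25,22,has); (26,20,has); (26,21,has); (26,22,has)
final:
nodes: 0:pt, 1:pt, 2:pt, 4:pt, 6:pt, 7:pt, 12:F, 13:pt, 14:pt, 15:pt, 16:F, 17:F, 18:F, 19:F, 20:pt, 21:pt, 22:pt, 23:F, 24:F, 25:F, 26:F
edges: (12,0,has); (12,1,has); (12,4,hask); (12,6,has); (16,4,has); (16,13,has); (16,15,has); (17,6,has); (17,13,has); (17,14,has); (18,7,has); (18,14,has); (18,15,has); (19,13,has); (19,14,has); (19,15,has); (23,1,has); (23,20,has); (23,22,has); (24,2,has); (24,20,has); (24,21,has); (25,7,has); (25,21,has); (25,22,has); (26,20,has); (26,21,has); (26,22,has)


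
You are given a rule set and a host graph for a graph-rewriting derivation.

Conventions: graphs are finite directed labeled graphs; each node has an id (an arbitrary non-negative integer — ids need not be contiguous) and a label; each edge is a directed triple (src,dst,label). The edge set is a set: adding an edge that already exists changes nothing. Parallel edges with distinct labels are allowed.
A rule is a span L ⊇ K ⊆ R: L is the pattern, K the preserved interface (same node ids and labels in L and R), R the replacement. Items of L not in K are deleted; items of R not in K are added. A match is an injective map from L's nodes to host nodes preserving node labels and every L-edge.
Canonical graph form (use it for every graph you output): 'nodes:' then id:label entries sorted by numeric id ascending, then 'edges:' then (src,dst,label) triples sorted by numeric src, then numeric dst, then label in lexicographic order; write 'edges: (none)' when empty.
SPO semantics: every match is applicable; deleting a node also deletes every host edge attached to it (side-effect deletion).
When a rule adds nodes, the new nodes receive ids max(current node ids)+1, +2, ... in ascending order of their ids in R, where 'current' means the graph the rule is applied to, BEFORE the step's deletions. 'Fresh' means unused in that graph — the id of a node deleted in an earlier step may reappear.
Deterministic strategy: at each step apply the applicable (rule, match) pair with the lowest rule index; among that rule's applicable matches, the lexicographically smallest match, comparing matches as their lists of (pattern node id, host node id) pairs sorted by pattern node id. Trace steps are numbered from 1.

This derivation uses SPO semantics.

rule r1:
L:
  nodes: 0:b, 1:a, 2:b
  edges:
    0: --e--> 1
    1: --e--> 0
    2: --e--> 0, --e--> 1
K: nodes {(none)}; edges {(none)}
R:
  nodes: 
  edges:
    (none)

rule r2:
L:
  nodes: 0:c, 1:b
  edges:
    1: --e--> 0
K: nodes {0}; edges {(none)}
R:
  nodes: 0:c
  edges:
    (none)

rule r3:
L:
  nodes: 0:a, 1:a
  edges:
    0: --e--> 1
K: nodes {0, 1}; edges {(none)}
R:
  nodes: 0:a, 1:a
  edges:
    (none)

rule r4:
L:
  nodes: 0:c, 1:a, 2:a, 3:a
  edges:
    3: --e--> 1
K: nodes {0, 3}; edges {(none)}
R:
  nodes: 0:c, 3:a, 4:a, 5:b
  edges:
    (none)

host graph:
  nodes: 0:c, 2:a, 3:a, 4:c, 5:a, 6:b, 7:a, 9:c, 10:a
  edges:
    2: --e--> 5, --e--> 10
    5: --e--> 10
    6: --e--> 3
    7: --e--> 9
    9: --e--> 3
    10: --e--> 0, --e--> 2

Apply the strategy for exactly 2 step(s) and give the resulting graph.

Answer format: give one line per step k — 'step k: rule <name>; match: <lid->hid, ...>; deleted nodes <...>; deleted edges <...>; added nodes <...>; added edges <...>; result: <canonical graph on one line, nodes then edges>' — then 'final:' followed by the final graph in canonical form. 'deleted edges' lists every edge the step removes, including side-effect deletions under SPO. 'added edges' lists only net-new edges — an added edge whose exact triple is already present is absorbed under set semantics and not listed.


step 1: rule r3; match: 0->2, 1->5; deleted nodes (none); deleted edges (2,5,e); added nodes (none); added edges (none); result: nodes: 0:c, 2:a, 3:a, 4:c, 5:a, 6:b, 7:a, 9:c, 10:a edges: (2,10,e); (5,10,e); (6,3,e); (7,9,e); (9,3,e); (10,0,e); (10,2,e)
step 2: rule r3; match: 0->2, 1->10; deleted nodes (none); deleted edges (2,10,e); added nodes (none); added edges (none); result: nodes: 0:c, 2:a, 3:a, 4:c, 5:a, 6:b, 7:a, 9:c, 10:a edges: (5,10,e); (6,3,e); (7,9,e); (9,3,e); (10,0,e); (10,2,e)
final:
nodes: 0:c, 2:a, 3:a, 4:c, 5:a, 6:b, 7:a, 9:c, 10:a
edges: (5,10,e); (6,3,e); (7,9,e); (9,3,e); (10,0,e); (10,2,e)


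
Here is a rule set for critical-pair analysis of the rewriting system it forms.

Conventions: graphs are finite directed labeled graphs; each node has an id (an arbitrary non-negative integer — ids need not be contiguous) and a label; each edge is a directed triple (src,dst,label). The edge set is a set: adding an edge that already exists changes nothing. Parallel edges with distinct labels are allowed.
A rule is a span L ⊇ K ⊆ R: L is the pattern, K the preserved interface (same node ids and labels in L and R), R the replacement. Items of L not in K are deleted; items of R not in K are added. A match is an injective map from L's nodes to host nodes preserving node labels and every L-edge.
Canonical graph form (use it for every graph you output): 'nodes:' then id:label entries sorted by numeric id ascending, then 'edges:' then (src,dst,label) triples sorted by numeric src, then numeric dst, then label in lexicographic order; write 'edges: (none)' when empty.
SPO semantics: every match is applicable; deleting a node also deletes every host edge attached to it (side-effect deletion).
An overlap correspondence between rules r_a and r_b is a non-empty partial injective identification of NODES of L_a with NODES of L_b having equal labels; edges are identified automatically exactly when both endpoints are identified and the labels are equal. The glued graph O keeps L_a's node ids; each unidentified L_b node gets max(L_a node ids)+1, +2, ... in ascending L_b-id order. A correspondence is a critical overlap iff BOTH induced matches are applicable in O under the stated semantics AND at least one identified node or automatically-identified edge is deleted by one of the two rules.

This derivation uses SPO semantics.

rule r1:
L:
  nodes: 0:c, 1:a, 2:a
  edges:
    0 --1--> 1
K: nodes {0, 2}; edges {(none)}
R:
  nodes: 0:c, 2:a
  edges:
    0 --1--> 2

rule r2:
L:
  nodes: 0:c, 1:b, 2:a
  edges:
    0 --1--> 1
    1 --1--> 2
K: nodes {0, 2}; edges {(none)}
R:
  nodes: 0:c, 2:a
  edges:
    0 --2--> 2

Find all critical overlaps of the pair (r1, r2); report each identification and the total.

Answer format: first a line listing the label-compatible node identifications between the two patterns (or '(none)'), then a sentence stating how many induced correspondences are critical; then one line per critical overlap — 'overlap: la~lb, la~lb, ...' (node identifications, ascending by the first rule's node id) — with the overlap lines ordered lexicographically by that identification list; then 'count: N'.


label-compatible node identifications between L(r1) and L(r2): 0~0, 1~2, 2~2
2 of the induced correspondences are critical overlaps of r1 and r2.
overlap: 0~0, 1~2
overlap: 1~2
count: 2


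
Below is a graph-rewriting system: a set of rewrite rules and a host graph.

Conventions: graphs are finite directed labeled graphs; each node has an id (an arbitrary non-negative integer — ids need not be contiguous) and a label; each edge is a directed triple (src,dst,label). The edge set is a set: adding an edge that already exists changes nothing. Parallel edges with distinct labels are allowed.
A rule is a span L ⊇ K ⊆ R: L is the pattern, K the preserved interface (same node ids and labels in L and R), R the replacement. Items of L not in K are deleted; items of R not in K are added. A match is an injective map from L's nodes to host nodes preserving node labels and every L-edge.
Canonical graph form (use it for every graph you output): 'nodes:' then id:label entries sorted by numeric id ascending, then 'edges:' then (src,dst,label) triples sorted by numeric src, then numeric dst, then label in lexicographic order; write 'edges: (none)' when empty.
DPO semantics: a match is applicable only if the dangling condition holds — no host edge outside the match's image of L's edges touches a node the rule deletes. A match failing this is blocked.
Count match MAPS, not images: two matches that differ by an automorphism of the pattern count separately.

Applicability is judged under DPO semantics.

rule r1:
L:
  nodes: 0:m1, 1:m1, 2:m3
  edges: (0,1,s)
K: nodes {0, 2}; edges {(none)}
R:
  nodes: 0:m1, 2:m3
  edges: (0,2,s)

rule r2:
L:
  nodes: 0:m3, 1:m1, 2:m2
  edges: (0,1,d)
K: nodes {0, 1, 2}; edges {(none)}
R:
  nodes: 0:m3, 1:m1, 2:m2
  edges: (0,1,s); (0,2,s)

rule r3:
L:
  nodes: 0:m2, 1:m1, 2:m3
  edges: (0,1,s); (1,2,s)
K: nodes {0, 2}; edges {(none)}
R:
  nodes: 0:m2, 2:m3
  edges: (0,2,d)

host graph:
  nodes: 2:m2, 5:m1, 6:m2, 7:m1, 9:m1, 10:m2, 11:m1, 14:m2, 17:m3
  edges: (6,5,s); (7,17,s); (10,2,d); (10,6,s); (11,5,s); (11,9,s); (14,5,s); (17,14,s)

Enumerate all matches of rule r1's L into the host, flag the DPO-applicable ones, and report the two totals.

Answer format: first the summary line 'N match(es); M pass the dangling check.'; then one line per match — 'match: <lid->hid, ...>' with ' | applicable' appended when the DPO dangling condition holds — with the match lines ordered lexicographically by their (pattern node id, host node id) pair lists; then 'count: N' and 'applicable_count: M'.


2 match(es); 1 pass the dangling check.
match: 0->11, 1->5, 2->17
match: 0->11, 1->9, 2->17 | applicable
count: 2
applicable_count: 1


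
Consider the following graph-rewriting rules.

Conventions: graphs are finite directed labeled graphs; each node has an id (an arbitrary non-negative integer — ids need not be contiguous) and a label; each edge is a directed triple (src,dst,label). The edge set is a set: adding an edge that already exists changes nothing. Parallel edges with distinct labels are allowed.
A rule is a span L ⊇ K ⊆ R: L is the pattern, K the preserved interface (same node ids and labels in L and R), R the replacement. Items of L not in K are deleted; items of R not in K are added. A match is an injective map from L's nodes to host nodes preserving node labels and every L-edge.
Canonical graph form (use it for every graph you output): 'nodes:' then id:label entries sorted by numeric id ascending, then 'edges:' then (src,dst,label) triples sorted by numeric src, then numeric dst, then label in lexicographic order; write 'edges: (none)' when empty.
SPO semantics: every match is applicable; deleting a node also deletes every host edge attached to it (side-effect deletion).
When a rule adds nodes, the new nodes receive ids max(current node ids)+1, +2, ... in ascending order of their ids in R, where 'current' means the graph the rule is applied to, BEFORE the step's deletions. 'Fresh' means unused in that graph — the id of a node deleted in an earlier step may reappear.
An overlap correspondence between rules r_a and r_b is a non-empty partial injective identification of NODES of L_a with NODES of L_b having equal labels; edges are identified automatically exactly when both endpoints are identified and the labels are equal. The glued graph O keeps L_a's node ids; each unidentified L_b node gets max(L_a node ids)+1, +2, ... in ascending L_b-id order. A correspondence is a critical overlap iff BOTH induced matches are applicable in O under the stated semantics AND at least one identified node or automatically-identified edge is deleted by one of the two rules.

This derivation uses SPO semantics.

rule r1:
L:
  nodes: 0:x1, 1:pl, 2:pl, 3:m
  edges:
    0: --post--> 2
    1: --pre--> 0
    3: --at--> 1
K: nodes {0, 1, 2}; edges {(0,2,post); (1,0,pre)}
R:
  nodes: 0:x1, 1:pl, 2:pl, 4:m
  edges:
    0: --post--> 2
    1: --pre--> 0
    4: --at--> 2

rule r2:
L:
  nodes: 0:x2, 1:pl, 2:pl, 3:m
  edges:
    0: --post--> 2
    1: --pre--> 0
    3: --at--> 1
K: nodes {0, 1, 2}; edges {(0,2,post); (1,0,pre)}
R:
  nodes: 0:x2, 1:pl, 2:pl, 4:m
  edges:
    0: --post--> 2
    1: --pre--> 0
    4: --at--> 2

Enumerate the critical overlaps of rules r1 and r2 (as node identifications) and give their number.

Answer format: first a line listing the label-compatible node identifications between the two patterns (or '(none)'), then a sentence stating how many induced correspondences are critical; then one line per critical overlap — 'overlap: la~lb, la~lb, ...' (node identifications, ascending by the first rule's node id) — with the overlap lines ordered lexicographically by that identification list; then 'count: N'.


label-compatible node identifications between L(r1) and L(r2): 1~1, 1~2, 2~1, 2~2, 3~3
7 of the induced correspondences are critical overlaps of r1 and r2.
overlap: 1~1, 2~2, 3~3
overlap: 1~1, 3~3
overlap: 1~2, 2~1, 3~3
overlap: 1~2, 3~3
overlap: 2~1, 3~3
overlap: 2~2, 3~3
overlap: 3~3
count: 7


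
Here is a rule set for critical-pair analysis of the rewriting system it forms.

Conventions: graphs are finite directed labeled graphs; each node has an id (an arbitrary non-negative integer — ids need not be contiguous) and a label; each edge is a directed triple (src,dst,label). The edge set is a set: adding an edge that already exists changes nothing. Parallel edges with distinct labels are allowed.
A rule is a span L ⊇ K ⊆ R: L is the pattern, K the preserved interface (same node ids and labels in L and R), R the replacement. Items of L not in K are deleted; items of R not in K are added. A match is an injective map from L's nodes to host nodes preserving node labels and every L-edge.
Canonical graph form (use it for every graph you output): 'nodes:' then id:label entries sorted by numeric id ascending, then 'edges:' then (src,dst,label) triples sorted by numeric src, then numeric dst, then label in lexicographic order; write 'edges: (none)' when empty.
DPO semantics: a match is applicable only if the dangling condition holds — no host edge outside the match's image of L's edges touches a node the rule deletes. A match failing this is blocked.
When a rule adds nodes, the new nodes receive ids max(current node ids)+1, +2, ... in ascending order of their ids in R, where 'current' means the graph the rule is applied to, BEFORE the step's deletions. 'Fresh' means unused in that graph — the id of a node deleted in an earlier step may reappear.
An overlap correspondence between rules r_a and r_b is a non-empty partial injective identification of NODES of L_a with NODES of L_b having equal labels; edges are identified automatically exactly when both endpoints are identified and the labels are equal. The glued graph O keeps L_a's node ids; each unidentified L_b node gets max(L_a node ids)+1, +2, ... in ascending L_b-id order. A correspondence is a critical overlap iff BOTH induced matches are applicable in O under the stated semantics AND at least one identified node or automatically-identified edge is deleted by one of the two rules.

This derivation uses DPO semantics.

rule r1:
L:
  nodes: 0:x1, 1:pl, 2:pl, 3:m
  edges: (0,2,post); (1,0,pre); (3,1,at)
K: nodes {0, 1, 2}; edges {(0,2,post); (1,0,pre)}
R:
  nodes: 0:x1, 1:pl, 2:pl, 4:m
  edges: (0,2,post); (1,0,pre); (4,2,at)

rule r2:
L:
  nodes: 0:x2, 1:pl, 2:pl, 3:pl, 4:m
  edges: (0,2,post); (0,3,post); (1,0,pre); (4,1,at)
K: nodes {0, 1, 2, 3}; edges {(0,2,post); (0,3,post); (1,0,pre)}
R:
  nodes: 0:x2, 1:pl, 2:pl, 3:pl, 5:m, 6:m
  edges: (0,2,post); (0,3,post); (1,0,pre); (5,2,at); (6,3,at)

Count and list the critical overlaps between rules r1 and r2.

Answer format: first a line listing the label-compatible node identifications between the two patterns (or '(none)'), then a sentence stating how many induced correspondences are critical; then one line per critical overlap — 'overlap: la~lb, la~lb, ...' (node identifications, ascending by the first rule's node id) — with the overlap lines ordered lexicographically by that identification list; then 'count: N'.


label-compatible node identifications between L(r1) and L(r2): 1~1, 1~2, 1~3, 2~1, 2~2, 2~3, 3~4
3 of the induced correspondences are critical overlaps of r1 and r2.
overlap: 1~1, 2~2, 3~4
overlap: 1~1, 2~3, 3~4
overlap: 1~1, 3~4
count: 3


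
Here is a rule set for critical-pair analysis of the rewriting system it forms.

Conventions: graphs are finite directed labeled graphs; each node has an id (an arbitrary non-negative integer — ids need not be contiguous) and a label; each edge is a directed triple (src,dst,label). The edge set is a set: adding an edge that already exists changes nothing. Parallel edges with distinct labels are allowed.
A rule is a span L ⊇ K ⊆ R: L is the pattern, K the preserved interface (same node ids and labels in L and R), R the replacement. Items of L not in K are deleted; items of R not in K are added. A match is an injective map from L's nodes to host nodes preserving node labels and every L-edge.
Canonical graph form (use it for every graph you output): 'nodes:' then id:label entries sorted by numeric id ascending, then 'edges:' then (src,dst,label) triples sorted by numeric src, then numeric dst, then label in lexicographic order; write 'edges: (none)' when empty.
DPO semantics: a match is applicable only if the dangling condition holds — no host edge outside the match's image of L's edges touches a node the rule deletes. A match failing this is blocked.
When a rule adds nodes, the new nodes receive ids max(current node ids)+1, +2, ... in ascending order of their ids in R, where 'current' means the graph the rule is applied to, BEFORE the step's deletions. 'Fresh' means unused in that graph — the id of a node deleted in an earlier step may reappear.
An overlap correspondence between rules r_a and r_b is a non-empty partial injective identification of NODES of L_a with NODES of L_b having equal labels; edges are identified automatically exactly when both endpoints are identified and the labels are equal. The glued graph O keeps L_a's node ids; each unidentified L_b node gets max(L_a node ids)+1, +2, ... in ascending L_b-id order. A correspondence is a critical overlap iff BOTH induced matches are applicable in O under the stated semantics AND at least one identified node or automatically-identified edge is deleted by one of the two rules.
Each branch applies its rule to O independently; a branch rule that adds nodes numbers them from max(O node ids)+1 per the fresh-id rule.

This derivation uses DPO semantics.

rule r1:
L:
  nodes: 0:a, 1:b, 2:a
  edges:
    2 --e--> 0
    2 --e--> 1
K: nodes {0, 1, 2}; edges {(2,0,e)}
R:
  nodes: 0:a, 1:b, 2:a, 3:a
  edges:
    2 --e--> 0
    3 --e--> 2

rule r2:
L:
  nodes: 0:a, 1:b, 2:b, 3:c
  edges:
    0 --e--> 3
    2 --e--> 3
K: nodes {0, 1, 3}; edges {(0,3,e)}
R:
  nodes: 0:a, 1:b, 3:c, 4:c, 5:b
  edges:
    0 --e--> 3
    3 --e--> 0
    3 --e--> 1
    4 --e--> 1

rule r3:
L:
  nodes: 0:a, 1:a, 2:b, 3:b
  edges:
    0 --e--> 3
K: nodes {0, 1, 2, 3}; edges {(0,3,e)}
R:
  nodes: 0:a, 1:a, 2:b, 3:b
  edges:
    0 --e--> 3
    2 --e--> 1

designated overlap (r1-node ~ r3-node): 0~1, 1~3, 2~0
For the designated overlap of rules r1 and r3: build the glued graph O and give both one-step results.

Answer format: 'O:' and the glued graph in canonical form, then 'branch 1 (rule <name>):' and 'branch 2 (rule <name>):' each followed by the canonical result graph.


O:
nodes: 0:a, 1:b, 2:a, 3:b
edges: (2,0,e); (2,1,e)
branch 1 (rule r1):
nodes: 0:a, 1:b, 2:a, 3:b, 4:a
edges: (2,0,e); (4,2,e)
branch 2 (rule r3):
nodes: 0:a, 1:b, 2:a, 3:b
edges: (2,0,e); (2,1,e); (3,0,e)


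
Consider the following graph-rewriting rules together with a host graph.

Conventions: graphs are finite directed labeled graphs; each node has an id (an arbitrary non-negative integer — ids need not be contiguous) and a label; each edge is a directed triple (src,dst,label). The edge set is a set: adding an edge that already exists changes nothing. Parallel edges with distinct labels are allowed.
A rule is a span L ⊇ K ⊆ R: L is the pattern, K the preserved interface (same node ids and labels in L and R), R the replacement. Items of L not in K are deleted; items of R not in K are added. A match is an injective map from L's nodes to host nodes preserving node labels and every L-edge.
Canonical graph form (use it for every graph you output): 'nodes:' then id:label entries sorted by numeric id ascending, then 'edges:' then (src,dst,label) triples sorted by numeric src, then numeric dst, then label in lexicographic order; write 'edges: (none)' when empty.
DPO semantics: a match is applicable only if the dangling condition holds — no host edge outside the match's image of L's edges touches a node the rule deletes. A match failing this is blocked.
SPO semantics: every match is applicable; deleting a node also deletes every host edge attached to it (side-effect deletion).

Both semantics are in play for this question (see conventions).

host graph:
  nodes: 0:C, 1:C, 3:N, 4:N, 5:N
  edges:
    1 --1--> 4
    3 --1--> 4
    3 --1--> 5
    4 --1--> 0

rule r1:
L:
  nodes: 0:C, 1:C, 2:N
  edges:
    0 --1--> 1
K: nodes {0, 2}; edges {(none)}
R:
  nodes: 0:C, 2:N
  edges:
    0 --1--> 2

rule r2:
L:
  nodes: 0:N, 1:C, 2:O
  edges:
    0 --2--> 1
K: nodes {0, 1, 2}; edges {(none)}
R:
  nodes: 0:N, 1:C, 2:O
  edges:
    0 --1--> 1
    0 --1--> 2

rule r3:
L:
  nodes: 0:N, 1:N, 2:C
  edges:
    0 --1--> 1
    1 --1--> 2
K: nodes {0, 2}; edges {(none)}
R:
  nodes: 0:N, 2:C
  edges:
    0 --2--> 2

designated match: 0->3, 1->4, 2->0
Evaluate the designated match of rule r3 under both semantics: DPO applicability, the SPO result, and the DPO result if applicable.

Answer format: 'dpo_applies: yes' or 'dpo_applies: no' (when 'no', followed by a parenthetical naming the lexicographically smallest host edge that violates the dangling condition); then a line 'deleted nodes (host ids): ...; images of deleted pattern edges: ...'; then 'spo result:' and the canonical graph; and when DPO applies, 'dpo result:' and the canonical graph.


dpo_applies: no
(the rule deletes node 4, which keeps host edge (1,4,1) outside the match image — the dangling condition fails, DPO blocks; SPO proceeds and side-deletes such edges)
deleted nodes (host ids): 4; images of deleted pattern edges: (3,4,1); (4,0,1)
spo result:
nodes: 0:C, 1:C, 3:N, 5:N
edges: (3,0,2); (3,5,1)


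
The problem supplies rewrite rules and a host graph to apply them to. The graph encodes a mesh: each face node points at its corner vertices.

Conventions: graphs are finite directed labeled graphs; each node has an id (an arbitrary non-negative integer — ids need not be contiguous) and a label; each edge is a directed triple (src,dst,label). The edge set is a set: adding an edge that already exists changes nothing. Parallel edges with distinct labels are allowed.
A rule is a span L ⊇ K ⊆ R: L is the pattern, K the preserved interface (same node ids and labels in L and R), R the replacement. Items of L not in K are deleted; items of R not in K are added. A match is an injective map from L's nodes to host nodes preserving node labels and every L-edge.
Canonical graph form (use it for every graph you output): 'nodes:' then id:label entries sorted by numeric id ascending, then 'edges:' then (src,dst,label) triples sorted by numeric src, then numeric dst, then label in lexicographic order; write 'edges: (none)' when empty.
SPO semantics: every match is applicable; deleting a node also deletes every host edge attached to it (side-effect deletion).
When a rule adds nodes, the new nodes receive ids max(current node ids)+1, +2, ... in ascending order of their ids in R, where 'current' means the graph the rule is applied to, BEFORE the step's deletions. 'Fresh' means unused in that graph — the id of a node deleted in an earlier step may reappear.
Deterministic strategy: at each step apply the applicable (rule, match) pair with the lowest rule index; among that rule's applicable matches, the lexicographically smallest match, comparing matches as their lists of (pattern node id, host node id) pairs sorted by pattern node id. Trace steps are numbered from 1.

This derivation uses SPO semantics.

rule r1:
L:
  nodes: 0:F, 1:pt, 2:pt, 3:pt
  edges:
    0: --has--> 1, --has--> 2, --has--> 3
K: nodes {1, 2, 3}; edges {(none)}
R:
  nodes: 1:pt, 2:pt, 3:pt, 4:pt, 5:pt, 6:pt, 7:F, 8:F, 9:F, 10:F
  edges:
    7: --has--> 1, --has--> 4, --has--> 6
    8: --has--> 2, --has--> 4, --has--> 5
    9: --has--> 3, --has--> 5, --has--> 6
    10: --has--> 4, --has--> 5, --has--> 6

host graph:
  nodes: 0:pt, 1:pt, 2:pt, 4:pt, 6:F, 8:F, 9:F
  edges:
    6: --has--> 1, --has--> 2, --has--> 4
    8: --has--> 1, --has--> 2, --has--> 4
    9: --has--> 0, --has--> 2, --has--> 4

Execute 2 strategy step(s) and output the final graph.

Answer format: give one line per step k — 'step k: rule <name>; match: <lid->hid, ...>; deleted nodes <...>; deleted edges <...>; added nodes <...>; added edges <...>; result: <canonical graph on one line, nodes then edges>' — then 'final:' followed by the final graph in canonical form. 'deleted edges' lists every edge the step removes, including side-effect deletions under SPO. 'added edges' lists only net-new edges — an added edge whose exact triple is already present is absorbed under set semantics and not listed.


step 1: rule r1; match: 0->6, 1->1, 2->2, 3->4; deleted nodes 6; deleted edges (6,1,has); (6,2,has); (6,4,has); added nodes 10, 11, 12, 13, 14, 15, 16; added edges (13,1,has); (13,10,has); (13,12,has); (14,2,has); (14,10,has); (14,11,has); (15,4,has); (15,11,has); (15,12,has); (16,10,has); (16,11,has); (16,12,has); result: nodes: 0:pt, 1:pt, 2:pt, 4:pt, 8:F, 9:F, 10:pt, 11:pt, 12:pt, 13:F, 14:F, 15:F, 16:F edges: (8,1,has); (8,2,has); (8,4,has); (9,0,has); (9,2,has); (9,4,has); (13,1,has); (13,10,has); (13,12,has); (14,2,has); (14,10,has); (14,11,has); (15,4,has); (15,11,has); (15,12,has); (16,10,has); (16,11,has); (16,12,has)
step 2: rule r1; match: 0->8, 1->1, 2->2, 3->4; deleted nodes 8; deleted edges (8,1,has); (8,2,has); (8,4,has); added nodes 17, 18, 19, 20, 21, 22, 23; added edges (20,1,has); (20,17,has); (20,19,has); (21,2,has); (21,17,has); (21,18,has); (22,4,has); (22,18,has); (22,19,has); (23,17,has); (23,18,has); (23,19,has); result: nodes: 0:pt, 1:pt, 2:pt, 4:pt, 9:F, 10:pt, 11:pt, 12:pt, 13:F, 14:F, 15:F, 16:F, 17:pt, 18:pt, 19:pt, 20:F, 21:F, 22:F, 23:F edges: (9,0,has); (9,2,has); (9,4,has); (13,1,has); (13,10,has); (13,12,has); (14,2,has); (14,10,has); (14,11,has); (15,4,has); (15,11,has); (15,12,has); (16,10,has); (16,11,has); (16,12,has); (20,1,has); (20,17,has); (20,19,has); (21,2,has); (21,17,has); (21,18,has); (22,4,has); (22,18,has); (22,19,has); (23,17,has); (23,18,has); (23,19,has)
final:
nodes: 0:pt, 1:pt, 2:pt, 4:pt, 9:F, 10:pt, 11:pt, 12:pt, 13:F, 14:F, 15:F, 16:F, 17:pt, 18:pt, 19:pt, 20:F, 21:F, 22:F, 23:F
edges: (9,0,has); (9,2,has); (9,4,has); (13,1,has); (13,10,has); (13,12,has); (14,2,has); (14,10,has); (14,11,has); (15,4,has); (15,11,has); (15,12,has); (16,10,has); (16,11,has); (16,12,has); (20,1,has); (20,17,has); (20,19,has); (21,2,has); (21,17,has); (21,18,has); (22,4,has); (22,18,has); (22,19,has); (23,17,has); (23,18,has); (23,19,has)


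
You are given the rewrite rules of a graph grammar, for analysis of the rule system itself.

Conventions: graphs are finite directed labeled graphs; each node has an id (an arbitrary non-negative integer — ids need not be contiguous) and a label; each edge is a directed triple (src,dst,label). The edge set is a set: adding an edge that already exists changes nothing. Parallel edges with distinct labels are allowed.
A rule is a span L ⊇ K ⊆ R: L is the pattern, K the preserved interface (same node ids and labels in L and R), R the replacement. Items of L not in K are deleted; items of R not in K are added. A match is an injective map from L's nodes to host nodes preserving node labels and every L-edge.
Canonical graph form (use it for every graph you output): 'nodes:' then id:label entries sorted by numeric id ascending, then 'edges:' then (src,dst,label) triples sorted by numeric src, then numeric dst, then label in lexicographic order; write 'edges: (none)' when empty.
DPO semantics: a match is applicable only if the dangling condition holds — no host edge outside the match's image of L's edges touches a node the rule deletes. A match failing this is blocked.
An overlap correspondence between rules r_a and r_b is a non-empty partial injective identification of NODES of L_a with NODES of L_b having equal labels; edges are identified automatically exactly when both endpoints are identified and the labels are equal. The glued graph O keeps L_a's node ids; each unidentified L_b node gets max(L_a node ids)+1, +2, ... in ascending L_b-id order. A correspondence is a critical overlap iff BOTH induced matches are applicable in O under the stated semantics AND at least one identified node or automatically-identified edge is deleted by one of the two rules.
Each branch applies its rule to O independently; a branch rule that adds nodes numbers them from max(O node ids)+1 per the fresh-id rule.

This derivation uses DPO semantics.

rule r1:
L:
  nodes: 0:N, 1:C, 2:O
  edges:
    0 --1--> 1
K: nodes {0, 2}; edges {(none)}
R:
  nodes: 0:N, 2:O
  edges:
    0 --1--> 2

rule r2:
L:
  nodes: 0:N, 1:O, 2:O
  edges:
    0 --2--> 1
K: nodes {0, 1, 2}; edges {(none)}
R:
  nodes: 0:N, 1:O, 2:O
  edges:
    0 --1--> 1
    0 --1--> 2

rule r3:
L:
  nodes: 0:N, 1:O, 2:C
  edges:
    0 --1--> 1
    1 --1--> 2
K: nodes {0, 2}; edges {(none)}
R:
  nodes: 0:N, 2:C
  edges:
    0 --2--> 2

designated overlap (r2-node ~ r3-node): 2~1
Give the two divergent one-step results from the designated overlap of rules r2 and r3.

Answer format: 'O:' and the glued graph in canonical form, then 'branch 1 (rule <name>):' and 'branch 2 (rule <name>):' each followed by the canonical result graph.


O:
nodes: 0:N, 1:O, 2:O, 3:N, 4:C
edges: (0,1,2); (2,4,1); (3,2,1)
branch 1 (rule r2):
nodes: 0:N, 1:O, 2:O, 3:N, 4:C
edges: (0,1,1); (0,2,1); (2,4,1); (3,2,1)
branch 2 (rule r3):
nodes: 0:N, 1:O, 3:N, 4:C
edges: (0,1,2); (3,4,2)


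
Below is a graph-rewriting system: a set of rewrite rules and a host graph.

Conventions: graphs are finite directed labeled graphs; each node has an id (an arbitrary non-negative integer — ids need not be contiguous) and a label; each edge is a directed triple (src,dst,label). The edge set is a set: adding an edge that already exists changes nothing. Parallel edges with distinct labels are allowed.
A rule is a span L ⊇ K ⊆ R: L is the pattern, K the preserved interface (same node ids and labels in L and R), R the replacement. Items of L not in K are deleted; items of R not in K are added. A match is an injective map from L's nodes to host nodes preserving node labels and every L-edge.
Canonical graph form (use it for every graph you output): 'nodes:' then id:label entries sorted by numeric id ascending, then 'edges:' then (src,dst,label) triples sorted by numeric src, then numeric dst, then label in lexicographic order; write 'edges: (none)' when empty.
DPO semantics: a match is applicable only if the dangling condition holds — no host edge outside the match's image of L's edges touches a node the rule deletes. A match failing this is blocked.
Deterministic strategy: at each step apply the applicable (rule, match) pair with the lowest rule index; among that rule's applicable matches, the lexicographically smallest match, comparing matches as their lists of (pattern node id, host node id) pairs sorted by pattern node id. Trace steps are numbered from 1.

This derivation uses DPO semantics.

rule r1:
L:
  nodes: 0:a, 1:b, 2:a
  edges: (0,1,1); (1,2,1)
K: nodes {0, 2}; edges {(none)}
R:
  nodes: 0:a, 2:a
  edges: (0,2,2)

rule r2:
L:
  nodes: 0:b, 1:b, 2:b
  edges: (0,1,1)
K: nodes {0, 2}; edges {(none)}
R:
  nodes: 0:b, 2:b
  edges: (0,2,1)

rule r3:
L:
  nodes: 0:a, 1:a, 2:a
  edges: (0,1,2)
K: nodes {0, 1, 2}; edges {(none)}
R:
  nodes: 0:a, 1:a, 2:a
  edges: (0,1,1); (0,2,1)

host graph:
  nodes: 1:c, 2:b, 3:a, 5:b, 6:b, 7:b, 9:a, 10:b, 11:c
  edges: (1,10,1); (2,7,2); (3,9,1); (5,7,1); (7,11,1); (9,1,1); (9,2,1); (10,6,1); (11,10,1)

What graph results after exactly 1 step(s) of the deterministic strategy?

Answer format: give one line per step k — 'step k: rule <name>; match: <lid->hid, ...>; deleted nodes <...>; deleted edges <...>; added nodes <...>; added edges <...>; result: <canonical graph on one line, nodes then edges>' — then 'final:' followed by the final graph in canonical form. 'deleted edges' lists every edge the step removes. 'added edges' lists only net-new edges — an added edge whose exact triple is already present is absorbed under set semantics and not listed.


step 1: rule r2; match: 0->10, 1->6, 2->2; deleted nodes 6; deleted edges (10,6,1); added nodes (none); added edges (10,2,1); result: nodes: 1:c, 2:b, 3:a, 5:b, 7:b, 9:a, 10:b, 11:c edges: (1,10,1); (2,7,2); (3,9,1); (5,7,1); (7,11,1); (9,1,1); (9,2,1); (10,2,1); (11,10,1)
final:
nodes: 1:c, 2:b, 3:a, 5:b, 7:b, 9:a, 10:b, 11:c
edges: (1,10,1); (2,7,2); (3,9,1); (5,7,1); (7,11,1); (9,1,1); (9,2,1); (10,2,1); (11,10,1)


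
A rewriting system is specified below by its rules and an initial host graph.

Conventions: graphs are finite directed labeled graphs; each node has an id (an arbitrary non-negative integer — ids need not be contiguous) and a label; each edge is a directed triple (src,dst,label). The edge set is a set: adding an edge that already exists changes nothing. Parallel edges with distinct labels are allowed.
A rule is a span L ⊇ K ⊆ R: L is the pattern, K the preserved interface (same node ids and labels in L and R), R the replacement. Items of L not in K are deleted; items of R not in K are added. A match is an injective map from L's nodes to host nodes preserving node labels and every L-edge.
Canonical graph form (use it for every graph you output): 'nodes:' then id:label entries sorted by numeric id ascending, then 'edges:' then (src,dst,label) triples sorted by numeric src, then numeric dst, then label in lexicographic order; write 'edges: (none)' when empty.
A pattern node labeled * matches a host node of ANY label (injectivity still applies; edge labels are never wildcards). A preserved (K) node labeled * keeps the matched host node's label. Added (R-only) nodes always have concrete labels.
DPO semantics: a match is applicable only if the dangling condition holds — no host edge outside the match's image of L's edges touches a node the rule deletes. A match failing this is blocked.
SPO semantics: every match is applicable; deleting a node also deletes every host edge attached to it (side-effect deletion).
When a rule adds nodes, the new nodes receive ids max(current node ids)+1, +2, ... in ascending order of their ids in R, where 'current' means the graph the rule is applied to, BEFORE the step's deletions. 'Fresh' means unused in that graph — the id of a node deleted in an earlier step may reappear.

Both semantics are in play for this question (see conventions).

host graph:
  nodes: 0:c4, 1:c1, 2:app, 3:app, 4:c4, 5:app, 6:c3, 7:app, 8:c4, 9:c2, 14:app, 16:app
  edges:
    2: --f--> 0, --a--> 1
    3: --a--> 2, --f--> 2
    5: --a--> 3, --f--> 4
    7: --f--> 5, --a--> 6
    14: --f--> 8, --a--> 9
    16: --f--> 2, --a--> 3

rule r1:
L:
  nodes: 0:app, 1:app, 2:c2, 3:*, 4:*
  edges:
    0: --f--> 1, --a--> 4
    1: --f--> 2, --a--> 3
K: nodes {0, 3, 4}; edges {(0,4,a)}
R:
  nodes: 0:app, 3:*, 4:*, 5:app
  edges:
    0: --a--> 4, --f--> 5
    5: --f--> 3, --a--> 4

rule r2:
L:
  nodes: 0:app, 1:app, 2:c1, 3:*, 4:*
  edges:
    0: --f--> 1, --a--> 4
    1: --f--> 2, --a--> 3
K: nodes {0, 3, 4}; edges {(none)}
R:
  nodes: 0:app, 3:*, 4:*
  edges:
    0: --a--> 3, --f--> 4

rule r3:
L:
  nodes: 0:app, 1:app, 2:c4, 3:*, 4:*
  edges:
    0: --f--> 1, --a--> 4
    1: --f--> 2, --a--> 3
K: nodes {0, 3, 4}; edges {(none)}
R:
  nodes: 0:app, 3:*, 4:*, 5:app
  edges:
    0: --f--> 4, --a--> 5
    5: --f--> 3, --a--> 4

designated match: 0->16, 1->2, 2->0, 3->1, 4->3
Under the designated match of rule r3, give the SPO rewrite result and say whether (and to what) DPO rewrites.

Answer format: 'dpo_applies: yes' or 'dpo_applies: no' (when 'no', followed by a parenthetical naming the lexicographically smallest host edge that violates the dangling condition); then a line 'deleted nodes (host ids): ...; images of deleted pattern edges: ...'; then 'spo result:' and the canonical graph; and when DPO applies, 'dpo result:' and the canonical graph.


dpo_applies: no
(the rule deletes node 2, which keeps host edge (3,2,a) outside the match image — the dangling condition fails, DPO blocks; SPO proceeds and side-deletes such edges)
deleted nodes (host ids): 0, 2; images of deleted pattern edges: (2,0,f); (2,1,a); (16,2,f); (16,3,a)
spo result:
nodes: 1:c1, 3:app, 4:c4, 5:app, 6:c3, 7:app, 8:c4, 9:c2, 14:app, 16:app, 17:app
edges: (5,3,a); (5,4,f); (7,5,f); (7,6,a); (14,8,f); (14,9,a); (16,3,f); (16,17,a); (17,1,f); (17,3,a)
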